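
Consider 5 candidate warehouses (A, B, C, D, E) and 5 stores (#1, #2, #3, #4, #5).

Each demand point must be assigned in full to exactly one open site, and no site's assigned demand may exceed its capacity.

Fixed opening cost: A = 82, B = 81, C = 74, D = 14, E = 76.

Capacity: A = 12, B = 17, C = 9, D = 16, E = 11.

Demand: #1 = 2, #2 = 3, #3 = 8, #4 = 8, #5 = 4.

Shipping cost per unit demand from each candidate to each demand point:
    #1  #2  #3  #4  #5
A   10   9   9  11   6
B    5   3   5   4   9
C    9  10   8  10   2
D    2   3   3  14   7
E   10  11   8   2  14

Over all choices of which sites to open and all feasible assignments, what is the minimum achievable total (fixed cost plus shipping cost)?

Open {D, E}; cheapest assignment that respects the capacities:
  D (cap 16, load 15): #2, #3, #5 — cost 3×3 + 8×3 + 4×7 = 61
  E (cap 11, load 10): #1, #4 — cost 2×10 + 8×2 = 36
  Shipping 97, fixed 90 → total 187.
  Any other capacity-feasible assignment to {D, E} ships for at least 97.
Compare {B, D}: its best feasible assignment gives total 192.
Compare {C, D, E}: its best feasible assignment gives total 225.
Every other set of open sites that can feasibly serve all demand totals ≥ 192 even under its best assignment. Minimum: 187.

187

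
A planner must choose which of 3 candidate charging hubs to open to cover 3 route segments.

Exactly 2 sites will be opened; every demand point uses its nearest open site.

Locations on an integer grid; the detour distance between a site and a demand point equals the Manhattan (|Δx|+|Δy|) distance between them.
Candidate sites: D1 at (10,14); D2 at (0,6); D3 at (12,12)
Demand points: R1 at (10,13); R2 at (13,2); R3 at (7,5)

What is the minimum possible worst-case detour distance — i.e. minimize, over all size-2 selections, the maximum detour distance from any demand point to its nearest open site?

11

Open {D2, D3}.
  Farthest demand point is R2 at detour distance 11 (to D3); all others are ≤ 11.
With {D1, D3} the worst case is 12.
With {D1, D2} the worst case is 15.
No size-2 selection achieves below 11.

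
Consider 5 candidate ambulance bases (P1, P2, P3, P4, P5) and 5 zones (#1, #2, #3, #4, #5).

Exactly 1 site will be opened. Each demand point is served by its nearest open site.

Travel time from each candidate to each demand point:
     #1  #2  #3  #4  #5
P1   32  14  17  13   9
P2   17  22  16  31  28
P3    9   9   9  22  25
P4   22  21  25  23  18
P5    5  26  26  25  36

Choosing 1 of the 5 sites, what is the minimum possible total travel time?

74

Open {P3}.
  #1→P3 9, #2→P3 9, #3→P3 9, #4→P3 22, #5→P3 25  ⇒ total 74.
Compare {P1}: total 85.
Compare {P4}: total 109.
No size-1 selection does better; minimum is 74.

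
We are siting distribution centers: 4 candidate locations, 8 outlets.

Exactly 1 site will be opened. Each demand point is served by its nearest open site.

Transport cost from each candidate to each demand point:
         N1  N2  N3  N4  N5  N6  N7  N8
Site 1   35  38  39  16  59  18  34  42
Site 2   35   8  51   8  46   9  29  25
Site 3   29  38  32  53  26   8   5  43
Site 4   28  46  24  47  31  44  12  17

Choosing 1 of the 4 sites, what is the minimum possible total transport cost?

Open {Site 2}.
  N1→Site 2 35, N2→Site 2 8, N3→Site 2 51, N4→Site 2 8, N5→Site 2 46, N6→Site 2 9, N7→Site 2 29, N8→Site 2 25  ⇒ total 211.
Compare {Site 3}: total 234.
Compare {Site 4}: total 249.
No size-1 selection does better; minimum is 211.

211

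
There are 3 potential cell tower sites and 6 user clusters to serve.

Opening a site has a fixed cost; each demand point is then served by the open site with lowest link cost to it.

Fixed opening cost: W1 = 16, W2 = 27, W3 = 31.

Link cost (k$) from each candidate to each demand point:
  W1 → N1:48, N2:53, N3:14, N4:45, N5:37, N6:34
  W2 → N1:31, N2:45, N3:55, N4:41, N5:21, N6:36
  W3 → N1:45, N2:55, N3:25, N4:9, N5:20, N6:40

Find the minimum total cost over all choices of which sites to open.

Open {W1, W3}: assign each demand point to its cheapest open site.
  N1→W3 45, N2→W1 53, N3→W1 14, N4→W3 9, N5→W3 20, N6→W1 34
  link cost 175, fixed 47 → total 222.
Compare {W2, W3}: link cost 166 + fixed 58 = 224.
Compare {W3}: link cost 194 + fixed 31 = 225.
Compare {W1, W2, W3}: link cost 153 + fixed 74 = 227.
All other subsets cost ≥ 224. Minimum total cost: 222.

222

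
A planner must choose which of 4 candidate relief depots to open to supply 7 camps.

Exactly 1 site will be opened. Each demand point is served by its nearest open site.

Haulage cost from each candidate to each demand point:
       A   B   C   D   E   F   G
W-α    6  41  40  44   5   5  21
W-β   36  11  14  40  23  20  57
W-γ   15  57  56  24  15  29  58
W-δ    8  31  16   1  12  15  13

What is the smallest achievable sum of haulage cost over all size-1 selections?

96

Open {W-δ}.
  A→W-δ 8, B→W-δ 31, C→W-δ 16, D→W-δ 1, E→W-δ 12, F→W-δ 15, G→W-δ 13  ⇒ total 96.
Compare {W-α}: total 162.
Compare {W-β}: total 201.
No size-1 selection does better; minimum is 96.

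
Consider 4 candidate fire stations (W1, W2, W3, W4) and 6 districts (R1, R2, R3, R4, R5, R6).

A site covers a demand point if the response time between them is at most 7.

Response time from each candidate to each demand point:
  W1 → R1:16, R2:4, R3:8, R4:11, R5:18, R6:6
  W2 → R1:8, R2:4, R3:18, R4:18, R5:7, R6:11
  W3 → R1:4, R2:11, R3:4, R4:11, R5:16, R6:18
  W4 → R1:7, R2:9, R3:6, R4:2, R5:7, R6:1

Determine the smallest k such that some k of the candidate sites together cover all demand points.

2

Coverage sets (demand points within 7 of each site):
  W1: {R2, R6}
  W2: {R2, R5}
  W3: {R1, R3}
  W4: {R1, R3, R4, R5, R6}
No single site covers all 6 demand points.
But {W1, W4} covers everything, so the minimum is 2.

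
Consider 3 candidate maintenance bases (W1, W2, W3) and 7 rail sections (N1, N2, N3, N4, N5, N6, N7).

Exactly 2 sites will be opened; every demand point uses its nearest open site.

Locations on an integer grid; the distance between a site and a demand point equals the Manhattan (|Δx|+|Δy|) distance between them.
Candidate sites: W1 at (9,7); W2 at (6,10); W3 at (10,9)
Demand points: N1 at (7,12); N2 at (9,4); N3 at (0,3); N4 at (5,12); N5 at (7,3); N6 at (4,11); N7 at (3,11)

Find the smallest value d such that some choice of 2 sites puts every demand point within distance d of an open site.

Open {W1, W2}.
  Farthest demand point is N3 at distance 13 (to W1); all others are ≤ 13.
With {W1, W3} the worst case is 13.
With {W2, W3} the worst case is 13.
No size-2 selection achieves below 13.

13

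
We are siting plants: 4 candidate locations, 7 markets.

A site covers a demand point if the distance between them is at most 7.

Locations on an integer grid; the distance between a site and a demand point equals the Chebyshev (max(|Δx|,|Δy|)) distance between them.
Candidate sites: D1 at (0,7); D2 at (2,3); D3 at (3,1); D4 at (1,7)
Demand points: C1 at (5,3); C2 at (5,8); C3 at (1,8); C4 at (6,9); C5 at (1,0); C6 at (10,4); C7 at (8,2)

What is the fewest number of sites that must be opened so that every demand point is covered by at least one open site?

2

Coverage sets (demand points within 7 of each site):
  D1: {C1, C2, C3, C4, C5}
  D2: {C1, C2, C3, C4, C5, C7}
  D3: {C1, C2, C3, C5, C6, C7}
  D4: {C1, C2, C3, C4, C5, C7}
No single site covers all 7 demand points.
But {D1, D3} covers everything, so the minimum is 2.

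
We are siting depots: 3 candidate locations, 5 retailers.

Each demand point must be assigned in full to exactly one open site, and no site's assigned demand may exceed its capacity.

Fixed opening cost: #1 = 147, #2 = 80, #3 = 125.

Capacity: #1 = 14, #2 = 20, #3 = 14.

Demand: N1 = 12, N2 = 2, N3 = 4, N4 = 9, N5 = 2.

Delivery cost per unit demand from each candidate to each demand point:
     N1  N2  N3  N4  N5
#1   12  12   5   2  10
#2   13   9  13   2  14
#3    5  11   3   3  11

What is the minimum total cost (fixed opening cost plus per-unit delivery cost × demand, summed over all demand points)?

Open {#2, #3}; cheapest assignment that respects the capacities:
  #2 (cap 20, load 15): N2, N3, N4 — cost 2×9 + 4×13 + 9×2 = 88
  #3 (cap 14, load 14): N1, N5 — cost 12×5 + 2×11 = 82
  Shipping 170, fixed 205 → total 375.
  Any other capacity-feasible assignment to {#2, #3} ships for at least 170.
Compare {#1, #2}: its best feasible assignment gives total 467.
Compare {#1, #2, #3}: its best feasible assignment gives total 488.
Every other set of open sites that can feasibly serve all demand totals ≥ 467 even under its best assignment. Minimum: 375.

375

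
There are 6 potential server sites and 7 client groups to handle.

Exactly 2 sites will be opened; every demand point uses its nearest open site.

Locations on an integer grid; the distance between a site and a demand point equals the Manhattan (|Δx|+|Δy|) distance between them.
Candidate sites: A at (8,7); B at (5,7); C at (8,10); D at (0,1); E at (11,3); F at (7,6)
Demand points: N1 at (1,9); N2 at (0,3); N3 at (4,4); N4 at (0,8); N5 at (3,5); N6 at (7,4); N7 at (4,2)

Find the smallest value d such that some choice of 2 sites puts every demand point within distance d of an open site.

Open {B, D}.
  Farthest demand point is N1 at distance 6 (to B); all others are ≤ 6.
With {C, D} the worst case is 8.
With {A, B} the worst case is 9.
No size-2 selection achieves below 6.

6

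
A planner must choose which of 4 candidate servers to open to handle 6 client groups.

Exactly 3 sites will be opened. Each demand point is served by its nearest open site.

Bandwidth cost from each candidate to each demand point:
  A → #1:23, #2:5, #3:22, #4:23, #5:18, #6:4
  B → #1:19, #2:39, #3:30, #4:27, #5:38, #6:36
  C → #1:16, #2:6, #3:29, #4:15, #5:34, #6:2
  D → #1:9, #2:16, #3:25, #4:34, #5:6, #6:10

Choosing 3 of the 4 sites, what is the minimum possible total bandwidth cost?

Open {A, C, D}.
  #1→D 9, #2→A 5, #3→A 22, #4→C 15, #5→D 6, #6→C 2  ⇒ total 59.
Compare {B, C, D}: total 63.
Compare {A, B, D}: total 69.
No size-3 selection does better; minimum is 59.

59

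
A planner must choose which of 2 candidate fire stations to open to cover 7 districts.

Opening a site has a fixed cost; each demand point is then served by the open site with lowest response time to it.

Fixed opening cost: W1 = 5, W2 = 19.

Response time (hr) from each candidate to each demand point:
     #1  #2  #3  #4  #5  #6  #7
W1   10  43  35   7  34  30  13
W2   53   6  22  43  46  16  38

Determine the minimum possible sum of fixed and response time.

Open {W1, W2}: assign each demand point to its cheapest open site.
  #1→W1 10, #2→W2 6, #3→W2 22, #4→W1 7, #5→W1 34, #6→W2 16, #7→W1 13
  response time 108, fixed 24 → total 132.
Compare {W1}: response time 172 + fixed 5 = 177.
Compare {W2}: response time 224 + fixed 19 = 243.

132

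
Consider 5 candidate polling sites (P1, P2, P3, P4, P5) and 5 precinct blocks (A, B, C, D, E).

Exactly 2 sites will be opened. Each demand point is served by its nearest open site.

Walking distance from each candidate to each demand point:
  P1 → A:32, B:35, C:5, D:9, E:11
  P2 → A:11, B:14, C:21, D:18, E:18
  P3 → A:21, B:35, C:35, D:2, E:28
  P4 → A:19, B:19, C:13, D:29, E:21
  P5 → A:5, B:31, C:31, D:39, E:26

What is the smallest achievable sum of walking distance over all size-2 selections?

50

Open {P1, P2}.
  A→P2 11, B→P2 14, C→P1 5, D→P1 9, E→P1 11  ⇒ total 50.
Compare {P1, P5}: total 61.
Compare {P1, P4}: total 63.
No size-2 selection does better; minimum is 50.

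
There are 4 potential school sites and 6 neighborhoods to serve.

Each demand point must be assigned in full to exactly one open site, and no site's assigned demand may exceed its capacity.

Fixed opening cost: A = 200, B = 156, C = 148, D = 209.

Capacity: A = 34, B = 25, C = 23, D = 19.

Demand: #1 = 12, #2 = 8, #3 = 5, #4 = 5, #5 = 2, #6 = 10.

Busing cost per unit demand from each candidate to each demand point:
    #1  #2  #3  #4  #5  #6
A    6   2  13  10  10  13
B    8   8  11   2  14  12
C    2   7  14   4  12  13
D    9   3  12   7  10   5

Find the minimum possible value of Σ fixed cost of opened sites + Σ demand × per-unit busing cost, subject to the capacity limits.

Open {B, C}; cheapest assignment that respects the capacities:
  B (cap 25, load 20): #3, #4, #6 — cost 5×11 + 5×2 + 10×12 = 185
  C (cap 23, load 22): #1, #2, #5 — cost 12×2 + 8×7 + 2×12 = 104
  Shipping 289, fixed 304 → total 593.
  Any other capacity-feasible assignment to {B, C} ships for at least 289.
Compare {A, C}: its best feasible assignment gives total 623.
Compare {B, D}: its best feasible assignment gives total 628.
Every other set of open sites that can feasibly serve all demand totals ≥ 623 even under its best assignment. Minimum: 593.

593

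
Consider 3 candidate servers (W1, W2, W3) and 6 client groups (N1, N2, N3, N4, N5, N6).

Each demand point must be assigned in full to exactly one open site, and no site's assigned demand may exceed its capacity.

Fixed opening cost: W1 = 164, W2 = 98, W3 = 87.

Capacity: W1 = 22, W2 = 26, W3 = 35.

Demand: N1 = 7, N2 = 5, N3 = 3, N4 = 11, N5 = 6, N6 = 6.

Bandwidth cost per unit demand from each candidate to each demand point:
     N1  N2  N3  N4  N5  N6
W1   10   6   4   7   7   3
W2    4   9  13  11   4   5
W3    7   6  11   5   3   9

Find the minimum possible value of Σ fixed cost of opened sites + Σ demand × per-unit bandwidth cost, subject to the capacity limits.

Open {W2, W3}; cheapest assignment that respects the capacities:
  W2 (cap 26, load 13): N1, N6 — cost 7×4 + 6×5 = 58
  W3 (cap 35, load 25): N2, N3, N4, N5 — cost 5×6 + 3×11 + 11×5 + 6×3 = 136
  Shipping 194, fixed 185 → total 379.
  Any other capacity-feasible assignment to {W2, W3} ships for at least 194.
Compare {W1, W3}: its best feasible assignment gives total 433.
Compare {W1, W2}: its best feasible assignment gives total 463.
Every other set of open sites that can feasibly serve all demand totals ≥ 433 even under its best assignment. Minimum: 379.

379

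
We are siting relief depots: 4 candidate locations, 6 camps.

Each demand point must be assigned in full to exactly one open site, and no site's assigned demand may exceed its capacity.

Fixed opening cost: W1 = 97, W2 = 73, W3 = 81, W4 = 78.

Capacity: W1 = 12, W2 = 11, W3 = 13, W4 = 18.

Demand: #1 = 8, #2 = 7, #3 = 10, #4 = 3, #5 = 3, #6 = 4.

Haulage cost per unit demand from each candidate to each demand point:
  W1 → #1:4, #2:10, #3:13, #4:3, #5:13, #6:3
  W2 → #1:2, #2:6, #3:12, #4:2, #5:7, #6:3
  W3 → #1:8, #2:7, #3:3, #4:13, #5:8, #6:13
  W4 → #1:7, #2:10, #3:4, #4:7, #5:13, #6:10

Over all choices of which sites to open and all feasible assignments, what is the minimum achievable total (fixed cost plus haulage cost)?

397

Open {W1, W2, W3}; cheapest assignment that respects the capacities:
  W1 (cap 12, load 12): #1, #6 — cost 8×4 + 4×3 = 44
  W2 (cap 11, load 10): #2, #4 — cost 7×6 + 3×2 = 48
  W3 (cap 13, load 13): #3, #5 — cost 10×3 + 3×8 = 54
  Shipping 146, fixed 251 → total 397.
  Any other capacity-feasible assignment to {W1, W2, W3} ships for at least 146.
Compare {W2, W3, W4}: its best feasible assignment gives total 407.
Compare {W1, W2, W4}: its best feasible assignment gives total 416.
Every other set of open sites that can feasibly serve all demand totals ≥ 407 even under its best assignment. Minimum: 397.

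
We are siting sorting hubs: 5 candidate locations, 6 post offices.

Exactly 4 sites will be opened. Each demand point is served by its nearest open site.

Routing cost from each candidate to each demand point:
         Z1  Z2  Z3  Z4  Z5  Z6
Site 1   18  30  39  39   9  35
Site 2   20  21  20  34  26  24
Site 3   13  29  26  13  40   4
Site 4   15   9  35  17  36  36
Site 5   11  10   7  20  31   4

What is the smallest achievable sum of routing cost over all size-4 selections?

53

Open {Site 1, Site 3, Site 4, Site 5}.
  Z1→Site 5 11, Z2→Site 4 9, Z3→Site 5 7, Z4→Site 3 13, Z5→Site 1 9, Z6→Site 3 4  ⇒ total 53.
Compare {Site 1, Site 2, Site 3, Site 5}: total 54.
Compare {Site 1, Site 2, Site 4, Site 5}: total 57.
No size-4 selection does better; minimum is 53.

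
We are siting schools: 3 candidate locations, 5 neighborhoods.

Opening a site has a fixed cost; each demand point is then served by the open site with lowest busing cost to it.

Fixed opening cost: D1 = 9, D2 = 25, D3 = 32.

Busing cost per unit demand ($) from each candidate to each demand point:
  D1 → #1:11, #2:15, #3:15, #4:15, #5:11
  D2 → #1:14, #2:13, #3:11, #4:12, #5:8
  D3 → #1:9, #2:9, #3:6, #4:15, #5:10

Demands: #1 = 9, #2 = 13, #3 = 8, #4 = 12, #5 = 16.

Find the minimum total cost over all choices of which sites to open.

575

Open {D2, D3}: assign each demand point to its cheapest open site.
  #1→D3 9×9=81, #2→D3 13×9=117, #3→D3 8×6=48, #4→D2 12×12=144, #5→D2 16×8=128
  busing cost 518, fixed 57 → total 575.
Compare {D1, D2, D3}: busing cost 518 + fixed 66 = 584.
Compare {D3}: busing cost 586 + fixed 32 = 618.
Compare {D1, D3}: busing cost 586 + fixed 41 = 627.
All other subsets cost ≥ 584. Minimum total cost: 575.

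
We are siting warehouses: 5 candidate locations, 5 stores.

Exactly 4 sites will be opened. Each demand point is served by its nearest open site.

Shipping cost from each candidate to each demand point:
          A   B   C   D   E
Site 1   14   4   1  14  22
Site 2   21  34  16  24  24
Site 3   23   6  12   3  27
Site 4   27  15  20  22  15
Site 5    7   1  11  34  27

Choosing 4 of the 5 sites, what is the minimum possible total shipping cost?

27

Open {Site 1, Site 3, Site 4, Site 5}.
  A→Site 5 7, B→Site 5 1, C→Site 1 1, D→Site 3 3, E→Site 4 15  ⇒ total 27.
Compare {Site 1, Site 2, Site 3, Site 5}: total 34.
Compare {Site 1, Site 2, Site 3, Site 4}: total 37.
No size-4 selection does better; minimum is 27.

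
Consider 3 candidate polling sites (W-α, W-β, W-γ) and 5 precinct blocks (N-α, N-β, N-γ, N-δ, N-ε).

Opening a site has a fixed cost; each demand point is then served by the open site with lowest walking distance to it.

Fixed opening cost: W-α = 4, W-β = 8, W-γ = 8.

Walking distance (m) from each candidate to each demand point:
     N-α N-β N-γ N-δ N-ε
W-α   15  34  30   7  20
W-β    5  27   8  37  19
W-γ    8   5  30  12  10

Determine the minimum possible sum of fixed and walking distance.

55

Open {W-α, W-β, W-γ}: assign each demand point to its cheapest open site.
  N-α→W-β 5, N-β→W-γ 5, N-γ→W-β 8, N-δ→W-α 7, N-ε→W-γ 10
  walking distance 35, fixed 20 → total 55.
Compare {W-β, W-γ}: walking distance 40 + fixed 16 = 56.
Compare {W-α, W-γ}: walking distance 60 + fixed 12 = 72.
Compare {W-γ}: walking distance 65 + fixed 8 = 73.
All other subsets cost ≥ 56. Minimum total cost: 55.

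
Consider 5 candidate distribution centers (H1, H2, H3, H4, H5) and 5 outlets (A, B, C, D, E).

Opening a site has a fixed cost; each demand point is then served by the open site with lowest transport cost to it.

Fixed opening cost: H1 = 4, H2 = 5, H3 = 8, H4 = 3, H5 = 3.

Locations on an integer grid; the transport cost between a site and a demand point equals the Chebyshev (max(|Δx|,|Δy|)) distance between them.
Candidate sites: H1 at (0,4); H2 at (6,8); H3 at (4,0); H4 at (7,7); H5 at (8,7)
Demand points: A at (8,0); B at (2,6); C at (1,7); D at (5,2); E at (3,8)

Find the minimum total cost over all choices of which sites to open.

26

Open {H1}: assign each demand point to its cheapest open site.
  A→H1 8, B→H1 2, C→H1 3, D→H1 5, E→H1 4
  transport cost 22, fixed 4 → total 26.
Compare {H1, H3}: transport cost 15 + fixed 12 = 27.
Compare {H1, H4}: transport cost 21 + fixed 7 = 28.
Compare {H1, H5}: transport cost 21 + fixed 7 = 28.
All other subsets cost ≥ 27. Minimum total cost: 26.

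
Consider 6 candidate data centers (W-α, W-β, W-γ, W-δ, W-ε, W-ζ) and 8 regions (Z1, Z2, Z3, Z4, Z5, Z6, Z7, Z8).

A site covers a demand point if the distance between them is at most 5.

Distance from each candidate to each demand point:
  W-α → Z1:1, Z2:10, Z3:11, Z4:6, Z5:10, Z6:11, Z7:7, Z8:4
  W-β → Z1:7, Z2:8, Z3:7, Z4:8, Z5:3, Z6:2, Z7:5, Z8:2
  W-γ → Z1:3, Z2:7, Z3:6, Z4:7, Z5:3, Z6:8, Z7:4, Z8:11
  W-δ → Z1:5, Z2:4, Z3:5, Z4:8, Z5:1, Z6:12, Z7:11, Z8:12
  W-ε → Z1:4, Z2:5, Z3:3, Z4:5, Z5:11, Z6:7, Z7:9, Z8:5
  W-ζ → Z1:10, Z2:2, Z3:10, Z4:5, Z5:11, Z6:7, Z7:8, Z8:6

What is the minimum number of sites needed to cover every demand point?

Coverage sets (demand points within 5 of each site):
  W-α: {Z1, Z8}
  W-β: {Z5, Z6, Z7, Z8}
  W-γ: {Z1, Z5, Z7}
  W-δ: {Z1, Z2, Z3, Z5}
  W-ε: {Z1, Z2, Z3, Z4, Z8}
  W-ζ: {Z2, Z4}
No single site covers all 8 demand points.
But {W-β, W-ε} covers everything, so the minimum is 2.

2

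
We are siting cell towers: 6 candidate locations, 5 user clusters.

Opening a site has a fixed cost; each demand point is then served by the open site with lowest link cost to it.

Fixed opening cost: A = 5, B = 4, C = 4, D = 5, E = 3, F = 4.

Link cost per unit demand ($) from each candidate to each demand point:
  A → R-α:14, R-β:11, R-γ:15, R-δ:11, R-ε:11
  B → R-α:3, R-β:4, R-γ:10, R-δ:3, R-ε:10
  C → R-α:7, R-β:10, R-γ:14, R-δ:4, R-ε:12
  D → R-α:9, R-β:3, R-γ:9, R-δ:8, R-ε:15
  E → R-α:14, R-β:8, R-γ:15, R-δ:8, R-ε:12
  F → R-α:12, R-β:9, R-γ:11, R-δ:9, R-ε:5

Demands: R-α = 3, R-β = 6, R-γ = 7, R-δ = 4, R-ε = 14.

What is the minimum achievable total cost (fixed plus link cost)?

Open {B, D, F}: assign each demand point to its cheapest open site.
  R-α→B 3×3=9, R-β→D 6×3=18, R-γ→D 7×9=63, R-δ→B 4×3=12, R-ε→F 14×5=70
  link cost 172, fixed 13 → total 185.
Compare {B, D, E, F}: link cost 172 + fixed 16 = 188.
Compare {B, C, D, F}: link cost 172 + fixed 17 = 189.
Compare {A, B, D, F}: link cost 172 + fixed 18 = 190.
All other subsets cost ≥ 188. Minimum total cost: 185.

185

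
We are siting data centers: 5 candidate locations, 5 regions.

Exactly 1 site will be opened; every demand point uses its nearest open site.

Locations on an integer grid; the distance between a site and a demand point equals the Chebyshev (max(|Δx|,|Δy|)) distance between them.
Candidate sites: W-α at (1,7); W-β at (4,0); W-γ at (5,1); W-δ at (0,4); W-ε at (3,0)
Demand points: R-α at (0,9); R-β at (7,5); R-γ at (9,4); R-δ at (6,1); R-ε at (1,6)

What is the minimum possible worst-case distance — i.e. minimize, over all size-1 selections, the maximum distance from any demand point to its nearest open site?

Open {W-α}.
  Farthest demand point is R-γ at distance 8 (to W-α); all others are ≤ 8.
With {W-γ} the worst case is 8.
With {W-β} the worst case is 9.
No size-1 selection achieves below 8.

8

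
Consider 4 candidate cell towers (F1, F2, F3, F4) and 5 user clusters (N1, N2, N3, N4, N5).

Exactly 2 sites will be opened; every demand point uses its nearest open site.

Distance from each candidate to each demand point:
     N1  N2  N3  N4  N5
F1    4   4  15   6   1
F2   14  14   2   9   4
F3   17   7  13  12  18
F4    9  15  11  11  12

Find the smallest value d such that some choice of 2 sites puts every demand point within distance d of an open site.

6

Open {F1, F2}.
  Farthest demand point is N4 at distance 6 (to F1); all others are ≤ 6.
With {F1, F4} the worst case is 11.
With {F3, F4} the worst case is 12.
No size-2 selection achieves below 6.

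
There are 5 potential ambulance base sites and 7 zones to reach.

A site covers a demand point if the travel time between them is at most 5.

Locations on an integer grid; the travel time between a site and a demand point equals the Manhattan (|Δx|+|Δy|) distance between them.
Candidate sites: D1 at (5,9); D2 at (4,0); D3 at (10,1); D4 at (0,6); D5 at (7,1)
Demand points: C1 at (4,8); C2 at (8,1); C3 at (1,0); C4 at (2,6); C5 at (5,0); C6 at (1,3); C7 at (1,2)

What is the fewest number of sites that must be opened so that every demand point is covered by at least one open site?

3

Coverage sets (demand points within 5 of each site):
  D1: {C1}
  D2: {C2, C3, C5, C7}
  D3: {C2}
  D4: {C4, C6, C7}
  D5: {C2, C5}
No 2 sites suffice: every size-2 union leaves at least one demand point uncovered.
But {D1, D2, D4} covers everything, so the minimum is 3.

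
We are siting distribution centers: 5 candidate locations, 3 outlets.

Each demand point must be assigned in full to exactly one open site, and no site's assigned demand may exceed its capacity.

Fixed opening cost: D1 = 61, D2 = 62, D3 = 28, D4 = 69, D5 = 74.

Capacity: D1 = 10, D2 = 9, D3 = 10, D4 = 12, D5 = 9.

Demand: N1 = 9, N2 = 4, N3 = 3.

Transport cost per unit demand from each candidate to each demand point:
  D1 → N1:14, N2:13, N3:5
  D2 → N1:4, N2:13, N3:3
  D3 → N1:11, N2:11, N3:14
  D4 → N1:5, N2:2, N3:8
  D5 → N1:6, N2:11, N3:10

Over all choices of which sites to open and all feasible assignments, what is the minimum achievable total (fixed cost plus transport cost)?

Open {D2, D4}; cheapest assignment that respects the capacities:
  D2 (cap 9, load 9): N1 — cost 9×4 = 36
  D4 (cap 12, load 7): N2, N3 — cost 4×2 + 3×8 = 32
  Shipping 68, fixed 131 → total 199.
  Any other capacity-feasible assignment to {D2, D4} ships for at least 68.
Compare {D3, D4}: its best feasible assignment gives total 210.
Compare {D2, D3}: its best feasible assignment gives total 212.
Every other set of open sites that can feasibly serve all demand totals ≥ 210 even under its best assignment. Minimum: 199.

199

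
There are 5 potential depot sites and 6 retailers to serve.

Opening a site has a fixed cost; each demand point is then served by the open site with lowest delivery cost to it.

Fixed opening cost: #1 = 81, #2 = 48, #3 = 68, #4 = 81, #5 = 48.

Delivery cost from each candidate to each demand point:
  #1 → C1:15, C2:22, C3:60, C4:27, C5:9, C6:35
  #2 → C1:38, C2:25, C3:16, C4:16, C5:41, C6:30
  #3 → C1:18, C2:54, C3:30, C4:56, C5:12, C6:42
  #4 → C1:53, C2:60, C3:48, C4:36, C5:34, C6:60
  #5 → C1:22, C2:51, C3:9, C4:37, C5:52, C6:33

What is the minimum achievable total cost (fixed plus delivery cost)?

214

Open {#2}: assign each demand point to its cheapest open site.
  C1→#2 38, C2→#2 25, C3→#2 16, C4→#2 16, C5→#2 41, C6→#2 30
  delivery cost 166, fixed 48 → total 214.
Compare {#2, #3}: delivery cost 117 + fixed 116 = 233.
Compare {#1, #2}: delivery cost 108 + fixed 129 = 237.
Compare {#2, #5}: delivery cost 143 + fixed 96 = 239.
All other subsets cost ≥ 233. Minimum total cost: 214.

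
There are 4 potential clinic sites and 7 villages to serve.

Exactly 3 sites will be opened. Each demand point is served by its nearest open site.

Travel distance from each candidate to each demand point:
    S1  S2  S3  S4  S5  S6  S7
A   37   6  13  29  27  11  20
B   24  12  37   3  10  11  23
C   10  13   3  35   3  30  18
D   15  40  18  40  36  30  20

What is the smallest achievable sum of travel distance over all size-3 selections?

Open {A, B, C}.
  S1→C 10, S2→A 6, S3→C 3, S4→B 3, S5→C 3, S6→A 11, S7→C 18  ⇒ total 54.
Compare {B, C, D}: total 60.
Compare {A, B, D}: total 78.
No size-3 selection does better; minimum is 54.

54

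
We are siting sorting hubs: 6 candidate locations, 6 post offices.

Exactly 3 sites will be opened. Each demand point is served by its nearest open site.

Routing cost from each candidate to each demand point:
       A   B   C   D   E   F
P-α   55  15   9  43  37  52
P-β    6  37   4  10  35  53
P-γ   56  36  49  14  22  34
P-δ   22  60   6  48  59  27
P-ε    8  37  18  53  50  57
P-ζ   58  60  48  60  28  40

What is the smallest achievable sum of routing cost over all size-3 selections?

91

Open {P-α, P-β, P-γ}.
  A→P-β 6, B→P-α 15, C→P-β 4, D→P-β 10, E→P-γ 22, F→P-γ 34  ⇒ total 91.
Compare {P-α, P-β, P-δ}: total 97.
Compare {P-α, P-γ, P-ε}: total 102.
No size-3 selection does better; minimum is 91.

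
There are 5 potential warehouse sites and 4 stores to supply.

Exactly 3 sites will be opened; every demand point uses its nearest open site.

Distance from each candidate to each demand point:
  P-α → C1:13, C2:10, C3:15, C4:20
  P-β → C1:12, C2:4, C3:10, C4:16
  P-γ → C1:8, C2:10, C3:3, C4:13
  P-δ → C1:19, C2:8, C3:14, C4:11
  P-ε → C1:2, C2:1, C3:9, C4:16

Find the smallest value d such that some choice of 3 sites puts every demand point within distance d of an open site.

Open {P-α, P-γ, P-δ}.
  Farthest demand point is C4 at distance 11 (to P-δ); all others are ≤ 11.
With {P-α, P-δ, P-ε} the worst case is 11.
With {P-β, P-γ, P-δ} the worst case is 11.
No size-3 selection achieves below 11.

11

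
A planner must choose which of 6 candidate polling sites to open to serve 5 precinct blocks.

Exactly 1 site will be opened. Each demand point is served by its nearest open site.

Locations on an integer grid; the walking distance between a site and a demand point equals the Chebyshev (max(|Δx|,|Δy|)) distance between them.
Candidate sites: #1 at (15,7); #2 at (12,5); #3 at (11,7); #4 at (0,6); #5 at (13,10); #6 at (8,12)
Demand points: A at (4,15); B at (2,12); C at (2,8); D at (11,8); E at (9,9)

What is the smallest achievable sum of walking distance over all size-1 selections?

Open {#6}.
  A→#6 4, B→#6 6, C→#6 6, D→#6 4, E→#6 3  ⇒ total 23.
Compare {#3}: total 29.
Compare {#2}: total 37.
No size-1 selection does better; minimum is 23.

23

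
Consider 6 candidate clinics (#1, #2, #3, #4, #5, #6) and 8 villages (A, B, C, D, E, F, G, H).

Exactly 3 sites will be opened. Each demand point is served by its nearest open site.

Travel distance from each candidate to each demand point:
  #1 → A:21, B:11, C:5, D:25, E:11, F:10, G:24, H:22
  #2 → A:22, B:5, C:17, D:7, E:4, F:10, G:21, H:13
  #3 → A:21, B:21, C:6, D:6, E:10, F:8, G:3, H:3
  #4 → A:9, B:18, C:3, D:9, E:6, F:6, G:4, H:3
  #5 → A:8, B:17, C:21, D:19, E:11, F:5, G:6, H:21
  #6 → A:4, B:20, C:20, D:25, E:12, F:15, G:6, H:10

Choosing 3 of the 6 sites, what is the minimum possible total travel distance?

36

Open {#2, #4, #6}.
  A→#6 4, B→#2 5, C→#4 3, D→#2 7, E→#2 4, F→#4 6, G→#4 4, H→#4 3  ⇒ total 36.
Compare {#2, #3, #4}: total 39.
Compare {#2, #3, #6}: total 39.
No size-3 selection does better; minimum is 36.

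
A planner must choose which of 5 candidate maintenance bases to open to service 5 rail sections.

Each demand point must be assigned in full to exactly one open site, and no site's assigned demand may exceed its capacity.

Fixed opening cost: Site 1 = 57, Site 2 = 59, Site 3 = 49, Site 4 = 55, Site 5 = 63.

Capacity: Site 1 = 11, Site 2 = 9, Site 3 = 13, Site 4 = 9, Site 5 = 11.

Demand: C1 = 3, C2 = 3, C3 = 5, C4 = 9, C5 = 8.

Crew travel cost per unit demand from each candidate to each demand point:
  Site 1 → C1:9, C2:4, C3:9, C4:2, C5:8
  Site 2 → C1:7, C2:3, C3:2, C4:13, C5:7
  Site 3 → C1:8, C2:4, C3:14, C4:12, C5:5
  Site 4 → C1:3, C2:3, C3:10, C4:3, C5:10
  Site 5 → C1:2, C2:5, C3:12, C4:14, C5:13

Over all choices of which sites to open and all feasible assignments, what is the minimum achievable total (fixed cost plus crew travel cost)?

266

Open {Site 1, Site 2, Site 3}; cheapest assignment that respects the capacities:
  Site 1 (cap 11, load 9): C4 — cost 9×2 = 18
  Site 2 (cap 9, load 8): C1, C3 — cost 3×7 + 5×2 = 31
  Site 3 (cap 13, load 11): C2, C5 — cost 3×4 + 8×5 = 52
  Shipping 101, fixed 165 → total 266.
  Any other capacity-feasible assignment to {Site 1, Site 2, Site 3} ships for at least 101.
Compare {Site 2, Site 3, Site 4}: its best feasible assignment gives total 273.
Compare {Site 1, Site 3, Site 4}: its best feasible assignment gives total 290.
Every other set of open sites that can feasibly serve all demand totals ≥ 273 even under its best assignment. Minimum: 266.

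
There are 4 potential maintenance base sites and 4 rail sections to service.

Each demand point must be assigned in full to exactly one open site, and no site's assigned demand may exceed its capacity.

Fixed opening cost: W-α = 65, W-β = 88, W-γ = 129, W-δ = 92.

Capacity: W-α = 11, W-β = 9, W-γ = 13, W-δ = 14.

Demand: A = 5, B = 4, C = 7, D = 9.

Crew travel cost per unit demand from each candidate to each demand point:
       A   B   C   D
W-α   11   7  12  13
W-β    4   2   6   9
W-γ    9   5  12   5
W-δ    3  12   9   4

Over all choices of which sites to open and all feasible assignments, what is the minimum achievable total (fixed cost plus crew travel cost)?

Open {W-α, W-δ}; cheapest assignment that respects the capacities:
  W-α (cap 11, load 11): B, C — cost 4×7 + 7×12 = 112
  W-δ (cap 14, load 14): A, D — cost 5×3 + 9×4 = 51
  Shipping 163, fixed 157 → total 320.
  Any other capacity-feasible assignment to {W-α, W-δ} ships for at least 163.
Compare {W-γ, W-δ}: its best feasible assignment gives total 364.
Compare {W-α, W-β, W-δ}: its best feasible assignment gives total 366.
Every other set of open sites that can feasibly serve all demand totals ≥ 364 even under its best assignment. Minimum: 320.

320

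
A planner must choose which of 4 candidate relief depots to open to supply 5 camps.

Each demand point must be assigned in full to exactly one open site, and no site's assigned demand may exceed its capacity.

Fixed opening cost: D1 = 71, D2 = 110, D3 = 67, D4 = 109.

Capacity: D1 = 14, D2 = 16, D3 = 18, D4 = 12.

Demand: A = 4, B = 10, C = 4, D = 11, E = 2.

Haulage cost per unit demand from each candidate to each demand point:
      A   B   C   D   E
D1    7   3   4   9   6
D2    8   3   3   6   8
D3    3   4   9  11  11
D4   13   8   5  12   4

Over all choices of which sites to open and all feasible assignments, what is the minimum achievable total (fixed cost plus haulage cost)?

329

Open {D2, D3}; cheapest assignment that respects the capacities:
  D2 (cap 16, load 15): C, D — cost 4×3 + 11×6 = 78
  D3 (cap 18, load 16): A, B, E — cost 4×3 + 10×4 + 2×11 = 74
  Shipping 152, fixed 177 → total 329.
  Any other capacity-feasible assignment to {D2, D3} ships for at least 152.
Compare {D1, D3}: its best feasible assignment gives total 337.
Compare {D1, D2, D3}: its best feasible assignment gives total 380.
Every other set of open sites that can feasibly serve all demand totals ≥ 337 even under its best assignment. Minimum: 329.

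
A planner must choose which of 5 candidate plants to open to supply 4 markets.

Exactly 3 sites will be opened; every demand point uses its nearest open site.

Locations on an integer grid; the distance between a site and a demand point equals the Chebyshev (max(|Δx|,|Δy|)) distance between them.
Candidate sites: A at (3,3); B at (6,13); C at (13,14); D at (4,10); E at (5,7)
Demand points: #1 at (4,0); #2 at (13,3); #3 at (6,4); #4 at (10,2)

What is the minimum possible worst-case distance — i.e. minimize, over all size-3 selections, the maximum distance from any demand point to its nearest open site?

8

Open {A, B, E}.
  Farthest demand point is #2 at distance 8 (to E); all others are ≤ 8.
With {A, C, E} the worst case is 8.
With {A, D, E} the worst case is 8.
No size-3 selection achieves below 8.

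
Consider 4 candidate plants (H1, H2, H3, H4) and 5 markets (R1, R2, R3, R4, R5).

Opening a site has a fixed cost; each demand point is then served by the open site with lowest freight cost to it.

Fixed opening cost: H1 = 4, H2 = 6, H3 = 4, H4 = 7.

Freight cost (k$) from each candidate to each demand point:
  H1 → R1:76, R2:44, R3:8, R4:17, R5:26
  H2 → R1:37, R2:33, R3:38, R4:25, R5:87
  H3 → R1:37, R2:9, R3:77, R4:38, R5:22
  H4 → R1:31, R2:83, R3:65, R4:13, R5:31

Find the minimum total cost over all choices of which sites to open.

Open {H1, H3, H4}: assign each demand point to its cheapest open site.
  R1→H4 31, R2→H3 9, R3→H1 8, R4→H4 13, R5→H3 22
  freight cost 83, fixed 15 → total 98.
Compare {H1, H3}: freight cost 93 + fixed 8 = 101.
Compare {H1, H2, H3, H4}: freight cost 83 + fixed 21 = 104.
Compare {H1, H2, H3}: freight cost 93 + fixed 14 = 107.
All other subsets cost ≥ 101. Minimum total cost: 98.

98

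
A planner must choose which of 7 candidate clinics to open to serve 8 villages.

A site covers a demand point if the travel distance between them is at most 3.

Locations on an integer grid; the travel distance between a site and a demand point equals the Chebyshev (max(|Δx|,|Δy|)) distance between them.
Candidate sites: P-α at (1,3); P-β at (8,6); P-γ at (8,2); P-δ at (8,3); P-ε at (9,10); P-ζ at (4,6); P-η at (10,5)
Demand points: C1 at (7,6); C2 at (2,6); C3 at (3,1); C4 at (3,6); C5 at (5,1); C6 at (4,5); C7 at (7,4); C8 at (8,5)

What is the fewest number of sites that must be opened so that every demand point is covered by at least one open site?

2

Coverage sets (demand points within 3 of each site):
  P-α: {C2, C3, C4, C6}
  P-β: {C1, C7, C8}
  P-γ: {C5, C7, C8}
  P-δ: {C1, C5, C7, C8}
  P-ε: {}
  P-ζ: {C1, C2, C4, C6, C7}
  P-η: {C1, C7, C8}
No single site covers all 8 demand points.
But {P-α, P-δ} covers everything, so the minimum is 2.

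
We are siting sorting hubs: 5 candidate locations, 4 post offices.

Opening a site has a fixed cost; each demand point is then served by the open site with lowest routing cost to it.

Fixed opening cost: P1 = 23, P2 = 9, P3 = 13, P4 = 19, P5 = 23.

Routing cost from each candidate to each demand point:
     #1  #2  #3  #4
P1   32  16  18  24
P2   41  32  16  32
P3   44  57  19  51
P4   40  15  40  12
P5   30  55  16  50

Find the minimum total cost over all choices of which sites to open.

111

Open {P2, P4}: assign each demand point to its cheapest open site.
  #1→P4 40, #2→P4 15, #3→P2 16, #4→P4 12
  routing cost 83, fixed 28 → total 111.
Compare {P1}: routing cost 90 + fixed 23 = 113.
Compare {P4, P5}: routing cost 73 + fixed 42 = 115.
Compare {P3, P4}: routing cost 86 + fixed 32 = 118.
All other subsets cost ≥ 113. Minimum total cost: 111.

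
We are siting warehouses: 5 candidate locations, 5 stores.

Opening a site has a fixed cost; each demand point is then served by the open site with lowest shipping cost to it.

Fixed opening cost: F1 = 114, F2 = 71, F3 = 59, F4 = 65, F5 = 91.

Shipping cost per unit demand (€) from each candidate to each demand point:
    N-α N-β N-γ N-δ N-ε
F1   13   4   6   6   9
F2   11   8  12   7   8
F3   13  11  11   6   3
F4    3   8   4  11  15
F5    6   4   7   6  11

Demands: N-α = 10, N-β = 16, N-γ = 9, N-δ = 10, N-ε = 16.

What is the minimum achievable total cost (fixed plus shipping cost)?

Open {F3, F4}: assign each demand point to its cheapest open site.
  N-α→F4 10×3=30, N-β→F4 16×8=128, N-γ→F4 9×4=36, N-δ→F3 10×6=60, N-ε→F3 16×3=48
  shipping cost 302, fixed 124 → total 426.
Compare {F3, F5}: shipping cost 295 + fixed 150 = 445.
Compare {F3, F4, F5}: shipping cost 238 + fixed 215 = 453.
Compare {F1, F3, F4}: shipping cost 238 + fixed 238 = 476.
All other subsets cost ≥ 445. Minimum total cost: 426.

426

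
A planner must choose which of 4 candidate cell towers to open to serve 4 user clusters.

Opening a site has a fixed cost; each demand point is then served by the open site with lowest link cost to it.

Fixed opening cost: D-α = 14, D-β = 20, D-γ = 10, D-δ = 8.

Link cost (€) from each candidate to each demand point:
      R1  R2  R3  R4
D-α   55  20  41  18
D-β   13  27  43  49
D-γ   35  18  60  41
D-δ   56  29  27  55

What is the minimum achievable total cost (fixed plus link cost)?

Open {D-α, D-β, D-δ}: assign each demand point to its cheapest open site.
  R1→D-β 13, R2→D-α 20, R3→D-δ 27, R4→D-α 18
  link cost 78, fixed 42 → total 120.
Compare {D-α, D-β}: link cost 92 + fixed 34 = 126.
Compare {D-α, D-β, D-γ, D-δ}: link cost 76 + fixed 52 = 128.
Compare {D-α, D-γ, D-δ}: link cost 98 + fixed 32 = 130.
All other subsets cost ≥ 126. Minimum total cost: 120.

120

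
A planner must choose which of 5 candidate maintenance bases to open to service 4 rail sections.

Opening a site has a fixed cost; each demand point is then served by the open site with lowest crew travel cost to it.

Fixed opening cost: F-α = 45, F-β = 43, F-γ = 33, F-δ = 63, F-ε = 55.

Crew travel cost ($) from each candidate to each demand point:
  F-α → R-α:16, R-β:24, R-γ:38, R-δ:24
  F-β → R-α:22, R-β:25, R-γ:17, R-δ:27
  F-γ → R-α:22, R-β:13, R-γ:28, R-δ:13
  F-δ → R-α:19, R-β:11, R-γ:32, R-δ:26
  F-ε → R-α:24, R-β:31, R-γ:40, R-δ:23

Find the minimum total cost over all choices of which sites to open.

109

Open {F-γ}: assign each demand point to its cheapest open site.
  R-α→F-γ 22, R-β→F-γ 13, R-γ→F-γ 28, R-δ→F-γ 13
  crew travel cost 76, fixed 33 → total 109.
Compare {F-β}: crew travel cost 91 + fixed 43 = 134.
Compare {F-β, F-γ}: crew travel cost 65 + fixed 76 = 141.
Compare {F-α}: crew travel cost 102 + fixed 45 = 147.
All other subsets cost ≥ 134. Minimum total cost: 109.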